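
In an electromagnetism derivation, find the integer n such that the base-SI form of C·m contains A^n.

1

C = s·A.
Combining: C·m = (s·A) · m = m·s·A.
The exponent of A is 1.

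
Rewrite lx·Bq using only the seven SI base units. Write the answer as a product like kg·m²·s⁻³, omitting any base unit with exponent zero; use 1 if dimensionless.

m⁻²·s⁻¹·cd

lx = lm/m² (illuminance = luminous flux per area),
    = m⁻²·cd.
Bq = 1/s = s⁻¹ (activity is decays per second).
Combining: lx·Bq = (m⁻²·cd) · s⁻¹ = m⁻²·s⁻¹·cd.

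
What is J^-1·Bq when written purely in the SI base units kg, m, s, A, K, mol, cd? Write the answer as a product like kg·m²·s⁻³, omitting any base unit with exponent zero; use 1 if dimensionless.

J = N·m (work = force × distance),
    = kg·m²·s⁻².
So J⁻¹ = kg⁻¹·m⁻²·s².
Bq = 1/s = s⁻¹ (activity is decays per second).
Combining: J⁻¹·Bq = (kg⁻¹·m⁻²·s²) · s⁻¹ = kg⁻¹·m⁻²·s.

kg⁻¹·m⁻²·s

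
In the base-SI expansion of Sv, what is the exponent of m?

2

Sv = J/kg (equivalent dose = energy per mass),
    = m²·s⁻².
The exponent of m is 2.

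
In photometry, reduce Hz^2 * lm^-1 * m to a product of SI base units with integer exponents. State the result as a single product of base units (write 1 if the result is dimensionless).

Hz = s⁻¹.
So Hz² = s⁻².
lm = cd.
So lm⁻¹ = cd⁻¹.
Combining: Hz²·lm⁻¹·m = s⁻² · cd⁻¹ · m = m·s⁻²·cd⁻¹.

m·s⁻²·cd⁻¹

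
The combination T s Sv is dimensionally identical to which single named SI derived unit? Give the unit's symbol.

V

T = kg·s⁻²·A⁻¹.
Sv = m²·s⁻².
Combining: T·s·Sv = (kg·s⁻²·A⁻¹) · s · (m²·s⁻²) = kg·m²·s⁻³·A⁻¹.
kg·m²·s⁻³·A⁻¹ is the base-SI form of the volt.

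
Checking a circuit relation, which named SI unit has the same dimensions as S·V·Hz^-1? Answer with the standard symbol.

C

S = kg⁻¹·m⁻²·s³·A².
V = kg·m²·s⁻³·A⁻¹.
Hz = s⁻¹.
So Hz⁻¹ = s.
Combining: S·V·Hz⁻¹ = (kg⁻¹·m⁻²·s³·A²) · (kg·m²·s⁻³·A⁻¹) · s = s·A.
s·A is the base-SI form of the coulomb.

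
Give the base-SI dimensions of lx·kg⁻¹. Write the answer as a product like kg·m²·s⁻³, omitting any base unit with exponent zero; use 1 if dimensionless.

kg⁻¹·m⁻²·cd

lx = m⁻²·cd.
Combining: lx·kg⁻¹ = (m⁻²·cd) · kg⁻¹ = kg⁻¹·m⁻²·cd.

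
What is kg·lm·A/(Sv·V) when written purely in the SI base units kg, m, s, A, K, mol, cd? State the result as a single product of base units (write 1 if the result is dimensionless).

Sv = J/kg (equivalent dose = energy per mass),
    = m²·s⁻².
So Sv⁻¹ = m⁻²·s².
V = W/A (potential = power per current),
    = kg·m²·s⁻³·A⁻¹.
So V⁻¹ = kg⁻¹·m⁻²·s³·A.
lm = cd·sr = cd (luminous flux; sr is dimensionless).
Combining: Sv⁻¹·V⁻¹·kg·lm·A = (m⁻²·s²) · (kg⁻¹·m⁻²·s³·A) · kg · cd · A = m⁻⁴·s⁵·A²·cd.

m⁻⁴·s⁵·A²·cd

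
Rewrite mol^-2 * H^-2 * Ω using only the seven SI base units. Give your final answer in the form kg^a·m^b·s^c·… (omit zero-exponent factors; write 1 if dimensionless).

kg⁻¹·m⁻²·s·A²·mol⁻²

H = Wb/A (inductance = flux per current),
    = kg·m²·s⁻²·A⁻².
So H⁻² = kg⁻²·m⁻⁴·s⁴·A⁴.
Ω = V/A (resistance = voltage per current),
    = kg·m²·s⁻³·A⁻².
Combining: mol⁻²·H⁻²·Ω = mol⁻² · (kg⁻²·m⁻⁴·s⁴·A⁴) · (kg·m²·s⁻³·A⁻²) = kg⁻¹·m⁻²·s·A²·mol⁻².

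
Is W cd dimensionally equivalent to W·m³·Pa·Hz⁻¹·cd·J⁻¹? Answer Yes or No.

No

Left side:
  W = J/s (power = energy per time),
      = kg·m²·s⁻³.
  Combining: W·cd = (kg·m²·s⁻³) · cd = kg·m²·s⁻³·cd.
Right side:
  W = J/s (power = energy per time),
      = kg·m²·s⁻³.
  Pa = N/m² (pressure = force per area),
      = kg·m⁻¹·s⁻².
  Hz = 1/s = s⁻¹ (frequency is cycles per second).
  So Hz⁻¹ = s.
  J = N·m (work = force × distance),
      = kg·m²·s⁻².
  So J⁻¹ = kg⁻¹·m⁻²·s².
  Combining: W·m³·Pa·Hz⁻¹·cd·J⁻¹ = (kg·m²·s⁻³) · m³ · (kg·m⁻¹·s⁻²) · s · cd · (kg⁻¹·m⁻²·s²) = kg·m²·s⁻²·cd.
Left is kg·m²·s⁻³·cd; right is kg·m²·s⁻²·cd — different.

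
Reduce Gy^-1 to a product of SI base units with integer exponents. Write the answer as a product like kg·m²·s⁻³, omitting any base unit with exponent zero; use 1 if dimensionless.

Gy = J/kg (absorbed dose = energy per mass),
    = m²·s⁻².
So Gy⁻¹ = m⁻²·s².

m⁻²·s²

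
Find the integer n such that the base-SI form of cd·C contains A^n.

1

C = s·A.
Combining: cd·C = cd · (s·A) = s·A·cd.
The exponent of A is 1.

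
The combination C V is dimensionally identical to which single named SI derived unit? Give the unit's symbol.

J

C = s·A.
V = kg·m²·s⁻³·A⁻¹.
Combining: C·V = (s·A) · (kg·m²·s⁻³·A⁻¹) = kg·m²·s⁻².
kg·m²·s⁻² is the base-SI form of the joule.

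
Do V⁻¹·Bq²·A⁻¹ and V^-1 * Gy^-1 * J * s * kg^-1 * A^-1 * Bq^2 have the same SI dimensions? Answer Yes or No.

No

Left side:
  V = kg·m²·s⁻³·A⁻¹.
  So V⁻¹ = kg⁻¹·m⁻²·s³·A.
  Bq = s⁻¹.
  So Bq² = s⁻².
  Combining: V⁻¹·Bq²·A⁻¹ = (kg⁻¹·m⁻²·s³·A) · s⁻² · A⁻¹ = kg⁻¹·m⁻²·s.
Right side:
  V = W/A (potential = power per current),
      = kg·m²·s⁻³·A⁻¹.
  So V⁻¹ = kg⁻¹·m⁻²·s³·A.
  Gy = J/kg (absorbed dose = energy per mass),
      = m²·s⁻².
  So Gy⁻¹ = m⁻²·s².
  J = N·m (work = force × distance),
      = kg·m²·s⁻².
  Bq = 1/s = s⁻¹ (activity is decays per second).
  So Bq² = s⁻².
  Combining: V⁻¹·Gy⁻¹·J·s·kg⁻¹·A⁻¹·Bq² = (kg⁻¹·m⁻²·s³·A) · (m⁻²·s²) · (kg·m²·s⁻²) · s · kg⁻¹ · A⁻¹ · s⁻² = kg⁻¹·m⁻²·s².
Left is kg⁻¹·m⁻²·s; right is kg⁻¹·m⁻²·s² — different.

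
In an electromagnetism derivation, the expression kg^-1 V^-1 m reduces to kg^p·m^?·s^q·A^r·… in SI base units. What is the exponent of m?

V = W/A (potential = power per current),
    = kg·m²·s⁻³·A⁻¹.
So V⁻¹ = kg⁻¹·m⁻²·s³·A.
Combining: kg⁻¹·V⁻¹·m = kg⁻¹ · (kg⁻¹·m⁻²·s³·A) · m = kg⁻²·m⁻¹·s³·A.
The exponent of m is -1.

-1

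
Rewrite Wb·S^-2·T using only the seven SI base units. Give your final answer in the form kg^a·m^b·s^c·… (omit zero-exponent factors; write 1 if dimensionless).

Wb = kg·m²·s⁻²·A⁻¹.
S = kg⁻¹·m⁻²·s³·A².
So S⁻² = kg²·m⁴·s⁻⁶·A⁻⁴.
T = kg·s⁻²·A⁻¹.
Combining: Wb·S⁻²·T = (kg·m²·s⁻²·A⁻¹) · (kg²·m⁴·s⁻⁶·A⁻⁴) · (kg·s⁻²·A⁻¹) = kg⁴·m⁶·s⁻¹⁰·A⁻⁶.

kg⁴·m⁶·s⁻¹⁰·A⁻⁶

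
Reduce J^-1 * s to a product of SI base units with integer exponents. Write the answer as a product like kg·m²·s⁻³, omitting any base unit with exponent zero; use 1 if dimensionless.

J = N·m (work = force × distance),
    = kg·m²·s⁻².
So J⁻¹ = kg⁻¹·m⁻²·s².
Combining: J⁻¹·s = (kg⁻¹·m⁻²·s²) · s = kg⁻¹·m⁻²·s³.

kg⁻¹·m⁻²·s³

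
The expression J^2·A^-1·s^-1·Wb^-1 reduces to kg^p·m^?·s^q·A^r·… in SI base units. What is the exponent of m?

J = kg·m²·s⁻².
So J² = kg²·m⁴·s⁻⁴.
Wb = kg·m²·s⁻²·A⁻¹.
So Wb⁻¹ = kg⁻¹·m⁻²·s²·A.
Combining: J²·A⁻¹·s⁻¹·Wb⁻¹ = (kg²·m⁴·s⁻⁴) · A⁻¹ · s⁻¹ · (kg⁻¹·m⁻²·s²·A) = kg·m²·s⁻³.
The exponent of m is 2.

2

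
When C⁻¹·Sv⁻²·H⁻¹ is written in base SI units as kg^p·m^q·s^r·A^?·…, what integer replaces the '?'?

1

C = A·s = s·A (charge = current × time).
So C⁻¹ = s⁻¹·A⁻¹.
Sv = J/kg (equivalent dose = energy per mass),
    = m²·s⁻².
So Sv⁻² = m⁻⁴·s⁴.
H = Wb/A (inductance = flux per current),
    = kg·m²·s⁻²·A⁻².
So H⁻¹ = kg⁻¹·m⁻²·s²·A².
Combining: C⁻¹·Sv⁻²·H⁻¹ = (s⁻¹·A⁻¹) · (m⁻⁴·s⁴) · (kg⁻¹·m⁻²·s²·A²) = kg⁻¹·m⁻⁶·s⁵·A.
The exponent of A is 1.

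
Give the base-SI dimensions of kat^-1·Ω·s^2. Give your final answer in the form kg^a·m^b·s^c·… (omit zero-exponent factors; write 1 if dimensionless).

kg·m²·A⁻²·mol⁻¹

kat = mol/s = s⁻¹·mol (catalytic activity).
So kat⁻¹ = s·mol⁻¹.
Ω = V/A (resistance = voltage per current),
    = kg·m²·s⁻³·A⁻².
Combining: kat⁻¹·Ω·s² = (s·mol⁻¹) · (kg·m²·s⁻³·A⁻²) · s² = kg·m²·A⁻²·mol⁻¹.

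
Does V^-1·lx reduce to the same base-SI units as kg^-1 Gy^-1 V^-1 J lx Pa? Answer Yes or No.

No

Left side:
  V = W/A (potential = power per current),
      = kg·m²·s⁻³·A⁻¹.
  So V⁻¹ = kg⁻¹·m⁻²·s³·A.
  lx = lm/m² (illuminance = luminous flux per area),
      = m⁻²·cd.
  Combining: V⁻¹·lx = (kg⁻¹·m⁻²·s³·A) · (m⁻²·cd) = kg⁻¹·m⁻⁴·s³·A·cd.
Right side:
  Gy = J/kg (absorbed dose = energy per mass),
      = m²·s⁻².
  So Gy⁻¹ = m⁻²·s².
  V = W/A (potential = power per current),
      = kg·m²·s⁻³·A⁻¹.
  So V⁻¹ = kg⁻¹·m⁻²·s³·A.
  J = N·m (work = force × distance),
      = kg·m²·s⁻².
  lx = lm/m² (illuminance = luminous flux per area),
      = m⁻²·cd.
  Pa = N/m² (pressure = force per area),
      = kg·m⁻¹·s⁻².
  Combining: kg⁻¹·Gy⁻¹·V⁻¹·J·lx·Pa = kg⁻¹ · (m⁻²·s²) · (kg⁻¹·m⁻²·s³·A) · (kg·m²·s⁻²) · (m⁻²·cd) · (kg·m⁻¹·s⁻²) = m⁻⁵·s·A·cd.
Left is kg⁻¹·m⁻⁴·s³·A·cd; right is m⁻⁵·s·A·cd — different.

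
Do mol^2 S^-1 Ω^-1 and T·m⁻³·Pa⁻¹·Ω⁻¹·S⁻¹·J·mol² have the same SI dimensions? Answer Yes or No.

Left side:
  S = 1/Ω (conductance is reciprocal resistance),
      = kg⁻¹·m⁻²·s³·A².
  So S⁻¹ = kg·m²·s⁻³·A⁻².
  Ω = V/A (resistance = voltage per current),
      = kg·m²·s⁻³·A⁻².
  So Ω⁻¹ = kg⁻¹·m⁻²·s³·A².
  Combining: mol²·S⁻¹·Ω⁻¹ = mol² · (kg·m²·s⁻³·A⁻²) · (kg⁻¹·m⁻²·s³·A²) = mol².
Right side:
  T = kg·s⁻²·A⁻¹.
  Pa = kg·m⁻¹·s⁻².
  So Pa⁻¹ = kg⁻¹·m·s².
  Ω = kg·m²·s⁻³·A⁻².
  So Ω⁻¹ = kg⁻¹·m⁻²·s³·A².
  S = kg⁻¹·m⁻²·s³·A².
  So S⁻¹ = kg·m²·s⁻³·A⁻².
  J = kg·m²·s⁻².
  Combining: T·m⁻³·Pa⁻¹·Ω⁻¹·S⁻¹·J·mol² = (kg·s⁻²·A⁻¹) · m⁻³ · (kg⁻¹·m·s²) · (kg⁻¹·m⁻²·s³·A²) · (kg·m²·s⁻³·A⁻²) · (kg·m²·s⁻²) · mol² = kg·s⁻²·A⁻¹·mol².
Left is mol²; right is kg·s⁻²·A⁻¹·mol² — different.

No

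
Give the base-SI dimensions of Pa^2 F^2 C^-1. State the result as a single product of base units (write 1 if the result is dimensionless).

m⁻⁶·s³·A³

Pa = N/m² (pressure = force per area),
    = kg·m⁻¹·s⁻².
So Pa² = kg²·m⁻²·s⁻⁴.
F = C/V (capacitance = charge per voltage),
    = A·s/(kg·m²·s⁻³·A⁻¹) (substituting C and V),
    = kg⁻¹·m⁻²·s⁴·A².
So F² = kg⁻²·m⁻⁴·s⁸·A⁴.
C = A·s = s·A (charge = current × time).
So C⁻¹ = s⁻¹·A⁻¹.
Combining: Pa²·F²·C⁻¹ = (kg²·m⁻²·s⁻⁴) · (kg⁻²·m⁻⁴·s⁸·A⁴) · (s⁻¹·A⁻¹) = m⁻⁶·s³·A³.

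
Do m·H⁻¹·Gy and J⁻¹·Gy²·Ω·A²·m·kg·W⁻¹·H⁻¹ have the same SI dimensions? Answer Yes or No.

Left side:
  H = Wb/A (inductance = flux per current),
      = kg·m²·s⁻²·A⁻².
  So H⁻¹ = kg⁻¹·m⁻²·s²·A².
  Gy = J/kg (absorbed dose = energy per mass),
      = m²·s⁻².
  Combining: m·H⁻¹·Gy = m · (kg⁻¹·m⁻²·s²·A²) · (m²·s⁻²) = kg⁻¹·m·A².
Right side:
  J = N·m (work = force × distance),
      = kg·m²·s⁻².
  So J⁻¹ = kg⁻¹·m⁻²·s².
  Gy = J/kg (absorbed dose = energy per mass),
      = m²·s⁻².
  So Gy² = m⁴·s⁻⁴.
  Ω = V/A (resistance = voltage per current),
      = kg·m²·s⁻³·A⁻².
  W = J/s (power = energy per time),
      = kg·m²·s⁻³.
  So W⁻¹ = kg⁻¹·m⁻²·s³.
  H = Wb/A (inductance = flux per current),
      = kg·m²·s⁻²·A⁻².
  So H⁻¹ = kg⁻¹·m⁻²·s²·A².
  Combining: J⁻¹·Gy²·Ω·A²·m·kg·W⁻¹·H⁻¹ = (kg⁻¹·m⁻²·s²) · (m⁴·s⁻⁴) · (kg·m²·s⁻³·A⁻²) · A² · m · kg · (kg⁻¹·m⁻²·s³) · (kg⁻¹·m⁻²·s²·A²) = kg⁻¹·m·A².
Both reduce to kg⁻¹·m·A².

Yes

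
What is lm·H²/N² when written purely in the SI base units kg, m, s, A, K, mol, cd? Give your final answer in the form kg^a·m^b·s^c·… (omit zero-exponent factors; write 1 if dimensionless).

m²·A⁻⁴·cd

lm = cd.
N = kg·m·s⁻².
So N⁻² = kg⁻²·m⁻²·s⁴.
H = kg·m²·s⁻²·A⁻².
So H² = kg²·m⁴·s⁻⁴·A⁻⁴.
Combining: lm·N⁻²·H² = cd · (kg⁻²·m⁻²·s⁴) · (kg²·m⁴·s⁻⁴·A⁻⁴) = m²·A⁻⁴·cd.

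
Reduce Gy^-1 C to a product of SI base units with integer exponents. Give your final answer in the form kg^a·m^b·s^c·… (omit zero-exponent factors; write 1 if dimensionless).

Gy = J/kg (absorbed dose = energy per mass),
    = m²·s⁻².
So Gy⁻¹ = m⁻²·s².
C = A·s = s·A (charge = current × time).
Combining: Gy⁻¹·C = (m⁻²·s²) · (s·A) = m⁻²·s³·A.

m⁻²·s³·A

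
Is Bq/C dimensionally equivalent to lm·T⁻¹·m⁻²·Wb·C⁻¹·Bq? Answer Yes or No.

Left side:
  Bq = 1/s = s⁻¹ (activity is decays per second).
  C = A·s = s·A (charge = current × time).
  So C⁻¹ = s⁻¹·A⁻¹.
  Combining: Bq·C⁻¹ = s⁻¹ · (s⁻¹·A⁻¹) = s⁻²·A⁻¹.
Right side:
  lm = cd·sr = cd (luminous flux; sr is dimensionless).
  T = Wb/m² (flux density = flux per area),
      = kg·s⁻²·A⁻¹.
  So T⁻¹ = kg⁻¹·s²·A.
  Wb = V·s (flux: a volt is a weber per second),
      = kg·m²·s⁻²·A⁻¹.
  C = A·s = s·A (charge = current × time).
  So C⁻¹ = s⁻¹·A⁻¹.
  Bq = 1/s = s⁻¹ (activity is decays per second).
  Combining: lm·T⁻¹·m⁻²·Wb·C⁻¹·Bq = cd · (kg⁻¹·s²·A) · m⁻² · (kg·m²·s⁻²·A⁻¹) · (s⁻¹·A⁻¹) · s⁻¹ = s⁻²·A⁻¹·cd.
Left is s⁻²·A⁻¹; right is s⁻²·A⁻¹·cd — different.

No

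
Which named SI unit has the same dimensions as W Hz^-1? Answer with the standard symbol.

W = J/s (power = energy per time),
    = kg·m²·s⁻³.
Hz = 1/s = s⁻¹ (frequency is cycles per second).
So Hz⁻¹ = s.
Combining: W·Hz⁻¹ = (kg·m²·s⁻³) · s = kg·m²·s⁻².
kg·m²·s⁻² is the base-SI form of the joule.

J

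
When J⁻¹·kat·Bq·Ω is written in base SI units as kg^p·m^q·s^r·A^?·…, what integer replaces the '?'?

J = N·m (work = force × distance),
    = kg·m²·s⁻².
So J⁻¹ = kg⁻¹·m⁻²·s².
kat = mol/s = s⁻¹·mol (catalytic activity).
Bq = 1/s = s⁻¹ (activity is decays per second).
Ω = V/A (resistance = voltage per current),
    = kg·m²·s⁻³·A⁻².
Combining: J⁻¹·kat·Bq·Ω = (kg⁻¹·m⁻²·s²) · (s⁻¹·mol) · s⁻¹ · (kg·m²·s⁻³·A⁻²) = s⁻³·A⁻²·mol.
The exponent of A is -2.

-2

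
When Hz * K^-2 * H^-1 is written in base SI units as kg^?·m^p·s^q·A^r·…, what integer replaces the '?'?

Hz = s⁻¹.
H = kg·m²·s⁻²·A⁻².
So H⁻¹ = kg⁻¹·m⁻²·s²·A².
Combining: Hz·K⁻²·H⁻¹ = s⁻¹ · K⁻² · (kg⁻¹·m⁻²·s²·A²) = kg⁻¹·m⁻²·s·A²·K⁻².
The exponent of kg is -1.

-1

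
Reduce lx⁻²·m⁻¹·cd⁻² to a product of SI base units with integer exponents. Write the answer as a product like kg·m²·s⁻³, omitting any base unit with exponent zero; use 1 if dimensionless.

m³·cd⁻⁴

lx = lm/m² (illuminance = luminous flux per area),
    = m⁻²·cd.
So lx⁻² = m⁴·cd⁻².
Combining: lx⁻²·m⁻¹·cd⁻² = (m⁴·cd⁻²) · m⁻¹ · cd⁻² = m³·cd⁻⁴.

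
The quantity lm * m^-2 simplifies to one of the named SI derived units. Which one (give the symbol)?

lm = cd.
Combining: lm·m⁻² = cd · m⁻² = m⁻²·cd.
m⁻²·cd is the base-SI form of the lux.

lx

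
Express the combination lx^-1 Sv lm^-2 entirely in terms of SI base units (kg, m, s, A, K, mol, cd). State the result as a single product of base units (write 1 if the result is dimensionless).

lx = lm/m² (illuminance = luminous flux per area),
    = m⁻²·cd.
So lx⁻¹ = m²·cd⁻¹.
Sv = J/kg (equivalent dose = energy per mass),
    = m²·s⁻².
lm = cd·sr = cd (luminous flux; sr is dimensionless).
So lm⁻² = cd⁻².
Combining: lx⁻¹·Sv·lm⁻² = (m²·cd⁻¹) · (m²·s⁻²) · cd⁻² = m⁴·s⁻²·cd⁻³.

m⁴·s⁻²·cd⁻³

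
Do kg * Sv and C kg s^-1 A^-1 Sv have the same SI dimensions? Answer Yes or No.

Yes

Left side:
  Sv = m²·s⁻².
  Combining: kg·Sv = kg · (m²·s⁻²) = kg·m²·s⁻².
Right side:
  C = A·s = s·A (charge = current × time).
  Sv = J/kg (equivalent dose = energy per mass),
      = m²·s⁻².
  Combining: C·kg·s⁻¹·A⁻¹·Sv = (s·A) · kg · s⁻¹ · A⁻¹ · (m²·s⁻²) = kg·m²·s⁻².
Both reduce to kg·m²·s⁻².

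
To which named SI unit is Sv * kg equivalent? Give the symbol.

Sv = J/kg (equivalent dose = energy per mass),
    = m²·s⁻².
Combining: Sv·kg = (m²·s⁻²) · kg = kg·m²·s⁻².
kg·m²·s⁻² is the base-SI form of the joule.

J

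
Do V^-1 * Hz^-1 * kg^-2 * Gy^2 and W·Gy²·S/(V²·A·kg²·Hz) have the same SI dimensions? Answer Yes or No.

Left side:
  V = kg·m²·s⁻³·A⁻¹.
  So V⁻¹ = kg⁻¹·m⁻²·s³·A.
  Hz = s⁻¹.
  So Hz⁻¹ = s.
  Gy = m²·s⁻².
  So Gy² = m⁴·s⁻⁴.
  Combining: V⁻¹·Hz⁻¹·kg⁻²·Gy² = (kg⁻¹·m⁻²·s³·A) · s · kg⁻² · (m⁴·s⁻⁴) = kg⁻³·m²·A.
Right side:
  W = J/s (power = energy per time),
      = kg·m²·s⁻³.
  V = W/A (potential = power per current),
      = kg·m²·s⁻³·A⁻¹.
  So V⁻² = kg⁻²·m⁻⁴·s⁶·A².
  Gy = J/kg (absorbed dose = energy per mass),
      = m²·s⁻².
  So Gy² = m⁴·s⁻⁴.
  S = 1/Ω (conductance is reciprocal resistance),
      = kg⁻¹·m⁻²·s³·A².
  Hz = 1/s = s⁻¹ (frequency is cycles per second).
  So Hz⁻¹ = s.
  Combining: W·V⁻²·A⁻¹·Gy²·S·kg⁻²·Hz⁻¹ = (kg·m²·s⁻³) · (kg⁻²·m⁻⁴·s⁶·A²) · A⁻¹ · (m⁴·s⁻⁴) · (kg⁻¹·m⁻²·s³·A²) · kg⁻² · s = kg⁻⁴·s³·A³.
Left is kg⁻³·m²·A; right is kg⁻⁴·s³·A³ — different.

No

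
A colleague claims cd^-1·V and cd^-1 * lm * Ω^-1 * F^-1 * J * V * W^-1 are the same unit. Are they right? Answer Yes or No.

No

Left side:
  V = W/A (potential = power per current),
      = kg·m²·s⁻³·A⁻¹.
  Combining: cd⁻¹·V = cd⁻¹ · (kg·m²·s⁻³·A⁻¹) = kg·m²·s⁻³·A⁻¹·cd⁻¹.
Right side:
  lm = cd·sr = cd (luminous flux; sr is dimensionless).
  Ω = V/A (resistance = voltage per current),
      = kg·m²·s⁻³·A⁻².
  So Ω⁻¹ = kg⁻¹·m⁻²·s³·A².
  F = C/V (capacitance = charge per voltage),
      = A·s/(kg·m²·s⁻³·A⁻¹) (substituting C and V),
      = kg⁻¹·m⁻²·s⁴·A².
  So F⁻¹ = kg·m²·s⁻⁴·A⁻².
  J = N·m (work = force × distance),
      = kg·m²·s⁻².
  V = W/A (potential = power per current),
      = kg·m²·s⁻³·A⁻¹.
  W = J/s (power = energy per time),
      = kg·m²·s⁻³.
  So W⁻¹ = kg⁻¹·m⁻²·s³.
  Combining: cd⁻¹·lm·Ω⁻¹·F⁻¹·J·V·W⁻¹ = cd⁻¹ · cd · (kg⁻¹·m⁻²·s³·A²) · (kg·m²·s⁻⁴·A⁻²) · (kg·m²·s⁻²) · (kg·m²·s⁻³·A⁻¹) · (kg⁻¹·m⁻²·s³) = kg·m²·s⁻³·A⁻¹.
Left is kg·m²·s⁻³·A⁻¹·cd⁻¹; right is kg·m²·s⁻³·A⁻¹ — different.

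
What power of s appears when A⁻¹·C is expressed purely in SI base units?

C = A·s = s·A (charge = current × time).
Combining: A⁻¹·C = A⁻¹ · (s·A) = s.
The exponent of s is 1.

1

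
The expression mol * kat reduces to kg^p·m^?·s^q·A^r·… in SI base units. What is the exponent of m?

kat = mol/s = s⁻¹·mol (catalytic activity).
Combining: mol·kat = mol · (s⁻¹·mol) = s⁻¹·mol².
The exponent of m is 0.

0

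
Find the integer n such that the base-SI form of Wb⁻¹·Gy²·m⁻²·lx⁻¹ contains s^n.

-2

Wb = V·s (flux: a volt is a weber per second),
    = kg·m²·s⁻²·A⁻¹.
So Wb⁻¹ = kg⁻¹·m⁻²·s²·A.
Gy = J/kg (absorbed dose = energy per mass),
    = m²·s⁻².
So Gy² = m⁴·s⁻⁴.
lx = lm/m² (illuminance = luminous flux per area),
    = m⁻²·cd.
So lx⁻¹ = m²·cd⁻¹.
Combining: Wb⁻¹·Gy²·m⁻²·lx⁻¹ = (kg⁻¹·m⁻²·s²·A) · (m⁴·s⁻⁴) · m⁻² · (m²·cd⁻¹) = kg⁻¹·m²·s⁻²·A·cd⁻¹.
The exponent of s is -2.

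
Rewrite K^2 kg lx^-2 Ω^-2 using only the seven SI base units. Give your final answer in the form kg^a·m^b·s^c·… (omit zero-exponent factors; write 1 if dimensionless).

kg⁻¹·s⁶·A⁴·K²·cd⁻²

lx = lm/m² (illuminance = luminous flux per area),
    = m⁻²·cd.
So lx⁻² = m⁴·cd⁻².
Ω = V/A (resistance = voltage per current),
    = kg·m²·s⁻³·A⁻².
So Ω⁻² = kg⁻²·m⁻⁴·s⁶·A⁴.
Combining: K²·kg·lx⁻²·Ω⁻² = K² · kg · (m⁴·cd⁻²) · (kg⁻²·m⁻⁴·s⁶·A⁴) = kg⁻¹·s⁶·A⁴·K²·cd⁻².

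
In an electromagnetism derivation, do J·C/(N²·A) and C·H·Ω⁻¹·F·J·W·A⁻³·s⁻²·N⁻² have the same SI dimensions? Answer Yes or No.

Left side:
  N = kg·m·s⁻².
  So N⁻² = kg⁻²·m⁻²·s⁴.
  J = kg·m²·s⁻².
  C = s·A.
  Combining: N⁻²·A⁻¹·J·C = (kg⁻²·m⁻²·s⁴) · A⁻¹ · (kg·m²·s⁻²) · (s·A) = kg⁻¹·s³.
Right side:
  C = s·A.
  H = kg·m²·s⁻²·A⁻².
  Ω = kg·m²·s⁻³·A⁻².
  So Ω⁻¹ = kg⁻¹·m⁻²·s³·A².
  F = kg⁻¹·m⁻²·s⁴·A².
  J = kg·m²·s⁻².
  W = kg·m²·s⁻³.
  N = kg·m·s⁻².
  So N⁻² = kg⁻²·m⁻²·s⁴.
  Combining: C·H·Ω⁻¹·F·J·W·A⁻³·s⁻²·N⁻² = (s·A) · (kg·m²·s⁻²·A⁻²) · (kg⁻¹·m⁻²·s³·A²) · (kg⁻¹·m⁻²·s⁴·A²) · (kg·m²·s⁻²) · (kg·m²·s⁻³) · A⁻³ · s⁻² · (kg⁻²·m⁻²·s⁴) = kg⁻¹·s³.
Both reduce to kg⁻¹·s³.

Yes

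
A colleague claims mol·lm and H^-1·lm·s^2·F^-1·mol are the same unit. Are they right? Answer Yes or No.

Yes

Left side:
  lm = cd.
  Combining: mol·lm = mol · cd = mol·cd.
Right side:
  H = Wb/A (inductance = flux per current),
      = kg·m²·s⁻²·A⁻².
  So H⁻¹ = kg⁻¹·m⁻²·s²·A².
  lm = cd·sr = cd (luminous flux; sr is dimensionless).
  F = C/V (capacitance = charge per voltage),
      = A·s/(kg·m²·s⁻³·A⁻¹) (substituting C and V),
      = kg⁻¹·m⁻²·s⁴·A².
  So F⁻¹ = kg·m²·s⁻⁴·A⁻².
  Combining: H⁻¹·lm·s²·F⁻¹·mol = (kg⁻¹·m⁻²·s²·A²) · cd · s² · (kg·m²·s⁻⁴·A⁻²) · mol = mol·cd.
Both reduce to mol·cd.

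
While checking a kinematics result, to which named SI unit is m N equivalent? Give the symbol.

N = kg·m·s⁻².
Combining: m·N = m · (kg·m·s⁻²) = kg·m²·s⁻².
kg·m²·s⁻² is the base-SI form of the joule.

J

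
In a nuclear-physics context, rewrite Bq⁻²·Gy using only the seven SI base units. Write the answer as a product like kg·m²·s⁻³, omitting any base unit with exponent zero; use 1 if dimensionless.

m²

Bq = 1/s = s⁻¹ (activity is decays per second).
So Bq⁻² = s².
Gy = J/kg (absorbed dose = energy per mass),
    = m²·s⁻².
Combining: Bq⁻²·Gy = s² · (m²·s⁻²) = m².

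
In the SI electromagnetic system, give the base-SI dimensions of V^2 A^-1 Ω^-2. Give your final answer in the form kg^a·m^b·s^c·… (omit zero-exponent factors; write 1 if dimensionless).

A

V = W/A (potential = power per current),
    = kg·m²·s⁻³·A⁻¹.
So V² = kg²·m⁴·s⁻⁶·A⁻².
Ω = V/A (resistance = voltage per current),
    = kg·m²·s⁻³·A⁻².
So Ω⁻² = kg⁻²·m⁻⁴·s⁶·A⁴.
Combining: V²·A⁻¹·Ω⁻² = (kg²·m⁴·s⁻⁶·A⁻²) · A⁻¹ · (kg⁻²·m⁻⁴·s⁶·A⁴) = A.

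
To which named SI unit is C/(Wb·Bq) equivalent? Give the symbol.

Wb = kg·m²·s⁻²·A⁻¹.
So Wb⁻¹ = kg⁻¹·m⁻²·s²·A.
C = s·A.
Bq = s⁻¹.
So Bq⁻¹ = s.
Combining: Wb⁻¹·C·Bq⁻¹ = (kg⁻¹·m⁻²·s²·A) · (s·A) · s = kg⁻¹·m⁻²·s⁴·A².
kg⁻¹·m⁻²·s⁴·A² is the base-SI form of the farad.

F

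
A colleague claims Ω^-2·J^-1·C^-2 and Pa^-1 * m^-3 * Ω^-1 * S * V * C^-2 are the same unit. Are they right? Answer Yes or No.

No

Left side:
  Ω = kg·m²·s⁻³·A⁻².
  So Ω⁻² = kg⁻²·m⁻⁴·s⁶·A⁴.
  J = kg·m²·s⁻².
  So J⁻¹ = kg⁻¹·m⁻²·s².
  C = s·A.
  So C⁻² = s⁻²·A⁻².
  Combining: Ω⁻²·J⁻¹·C⁻² = (kg⁻²·m⁻⁴·s⁶·A⁴) · (kg⁻¹·m⁻²·s²) · (s⁻²·A⁻²) = kg⁻³·m⁻⁶·s⁶·A².
Right side:
  Pa = N/m² (pressure = force per area),
      = kg·m⁻¹·s⁻².
  So Pa⁻¹ = kg⁻¹·m·s².
  Ω = V/A (resistance = voltage per current),
      = kg·m²·s⁻³·A⁻².
  So Ω⁻¹ = kg⁻¹·m⁻²·s³·A².
  S = 1/Ω (conductance is reciprocal resistance),
      = kg⁻¹·m⁻²·s³·A².
  V = W/A (potential = power per current),
      = kg·m²·s⁻³·A⁻¹.
  C = A·s = s·A (charge = current × time).
  So C⁻² = s⁻²·A⁻².
  Combining: Pa⁻¹·m⁻³·Ω⁻¹·S·V·C⁻² = (kg⁻¹·m·s²) · m⁻³ · (kg⁻¹·m⁻²·s³·A²) · (kg⁻¹·m⁻²·s³·A²) · (kg·m²·s⁻³·A⁻¹) · (s⁻²·A⁻²) = kg⁻²·m⁻⁴·s³·A.
Left is kg⁻³·m⁻⁶·s⁶·A²; right is kg⁻²·m⁻⁴·s³·A — different.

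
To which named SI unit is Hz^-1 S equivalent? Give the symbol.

Hz = 1/s = s⁻¹ (frequency is cycles per second).
So Hz⁻¹ = s.
S = 1/Ω (conductance is reciprocal resistance),
    = kg⁻¹·m⁻²·s³·A².
Combining: Hz⁻¹·S = s · (kg⁻¹·m⁻²·s³·A²) = kg⁻¹·m⁻²·s⁴·A².
kg⁻¹·m⁻²·s⁴·A² is the base-SI form of the farad.

F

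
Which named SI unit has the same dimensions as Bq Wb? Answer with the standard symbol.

V

Bq = 1/s = s⁻¹ (activity is decays per second).
Wb = V·s (flux: a volt is a weber per second),
    = kg·m²·s⁻²·A⁻¹.
Combining: Bq·Wb = s⁻¹ · (kg·m²·s⁻²·A⁻¹) = kg·m²·s⁻³·A⁻¹.
kg·m²·s⁻³·A⁻¹ is the base-SI form of the volt.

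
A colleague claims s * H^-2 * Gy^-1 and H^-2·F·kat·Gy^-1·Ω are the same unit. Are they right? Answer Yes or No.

Left side:
  H = kg·m²·s⁻²·A⁻².
  So H⁻² = kg⁻²·m⁻⁴·s⁴·A⁴.
  Gy = m²·s⁻².
  So Gy⁻¹ = m⁻²·s².
  Combining: s·H⁻²·Gy⁻¹ = s · (kg⁻²·m⁻⁴·s⁴·A⁴) · (m⁻²·s²) = kg⁻²·m⁻⁶·s⁷·A⁴.
Right side:
  H = kg·m²·s⁻²·A⁻².
  So H⁻² = kg⁻²·m⁻⁴·s⁴·A⁴.
  F = kg⁻¹·m⁻²·s⁴·A².
  kat = s⁻¹·mol.
  Gy = m²·s⁻².
  So Gy⁻¹ = m⁻²·s².
  Ω = kg·m²·s⁻³·A⁻².
  Combining: H⁻²·F·kat·Gy⁻¹·Ω = (kg⁻²·m⁻⁴·s⁴·A⁴) · (kg⁻¹·m⁻²·s⁴·A²) · (s⁻¹·mol) · (m⁻²·s²) · (kg·m²·s⁻³·A⁻²) = kg⁻²·m⁻⁶·s⁶·A⁴·mol.
Left is kg⁻²·m⁻⁶·s⁷·A⁴; right is kg⁻²·m⁻⁶·s⁶·A⁴·mol — different.

No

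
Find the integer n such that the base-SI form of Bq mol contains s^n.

-1

Bq = 1/s = s⁻¹ (activity is decays per second).
Combining: Bq·mol = s⁻¹ · mol = s⁻¹·mol.
The exponent of s is -1.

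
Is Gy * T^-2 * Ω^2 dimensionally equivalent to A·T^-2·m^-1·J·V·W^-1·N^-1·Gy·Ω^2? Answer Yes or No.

Left side:
  Gy = m²·s⁻².
  T = kg·s⁻²·A⁻¹.
  So T⁻² = kg⁻²·s⁴·A².
  Ω = kg·m²·s⁻³·A⁻².
  So Ω² = kg²·m⁴·s⁻⁶·A⁻⁴.
  Combining: Gy·T⁻²·Ω² = (m²·s⁻²) · (kg⁻²·s⁴·A²) · (kg²·m⁴·s⁻⁶·A⁻⁴) = m⁶·s⁻⁴·A⁻².
Right side:
  T = kg·s⁻²·A⁻¹.
  So T⁻² = kg⁻²·s⁴·A².
  J = kg·m²·s⁻².
  V = kg·m²·s⁻³·A⁻¹.
  W = kg·m²·s⁻³.
  So W⁻¹ = kg⁻¹·m⁻²·s³.
  N = kg·m·s⁻².
  So N⁻¹ = kg⁻¹·m⁻¹·s².
  Gy = m²·s⁻².
  Ω = kg·m²·s⁻³·A⁻².
  So Ω² = kg²·m⁴·s⁻⁶·A⁻⁴.
  Combining: A·T⁻²·m⁻¹·J·V·W⁻¹·N⁻¹·Gy·Ω² = A · (kg⁻²·s⁴·A²) · m⁻¹ · (kg·m²·s⁻²) · (kg·m²·s⁻³·A⁻¹) · (kg⁻¹·m⁻²·s³) · (kg⁻¹·m⁻¹·s²) · (m²·s⁻²) · (kg²·m⁴·s⁻⁶·A⁻⁴) = m⁶·s⁻⁴·A⁻².
Both reduce to m⁶·s⁻⁴·A⁻².

Yes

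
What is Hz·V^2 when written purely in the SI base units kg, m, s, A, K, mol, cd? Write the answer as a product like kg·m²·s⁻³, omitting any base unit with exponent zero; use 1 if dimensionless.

kg²·m⁴·s⁻⁷·A⁻²

Hz = s⁻¹.
V = kg·m²·s⁻³·A⁻¹.
So V² = kg²·m⁴·s⁻⁶·A⁻².
Combining: Hz·V² = s⁻¹ · (kg²·m⁴·s⁻⁶·A⁻²) = kg²·m⁴·s⁻⁷·A⁻².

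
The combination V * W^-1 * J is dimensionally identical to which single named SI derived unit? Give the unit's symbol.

V = kg·m²·s⁻³·A⁻¹.
W = kg·m²·s⁻³.
So W⁻¹ = kg⁻¹·m⁻²·s³.
J = kg·m²·s⁻².
Combining: V·W⁻¹·J = (kg·m²·s⁻³·A⁻¹) · (kg⁻¹·m⁻²·s³) · (kg·m²·s⁻²) = kg·m²·s⁻²·A⁻¹.
kg·m²·s⁻²·A⁻¹ is the base-SI form of the weber.

Wb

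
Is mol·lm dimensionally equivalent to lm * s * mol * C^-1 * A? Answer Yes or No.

Left side:
  lm = cd·sr = cd (luminous flux; sr is dimensionless).
  Combining: mol·lm = mol · cd = mol·cd.
Right side:
  lm = cd.
  C = s·A.
  So C⁻¹ = s⁻¹·A⁻¹.
  Combining: lm·s·mol·C⁻¹·A = cd · s · mol · (s⁻¹·A⁻¹) · A = mol·cd.
Both reduce to mol·cd.

Yes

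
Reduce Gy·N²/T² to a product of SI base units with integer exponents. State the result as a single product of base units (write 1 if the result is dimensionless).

m⁴·s⁻²·A²

Gy = J/kg (absorbed dose = energy per mass),
    = m²·s⁻².
T = Wb/m² (flux density = flux per area),
    = kg·s⁻²·A⁻¹.
So T⁻² = kg⁻²·s⁴·A².
N = kg·m/s² = kg·m·s⁻² (force = mass × acceleration).
So N² = kg²·m²·s⁻⁴.
Combining: Gy·T⁻²·N² = (m²·s⁻²) · (kg⁻²·s⁴·A²) · (kg²·m²·s⁻⁴) = m⁴·s⁻²·A².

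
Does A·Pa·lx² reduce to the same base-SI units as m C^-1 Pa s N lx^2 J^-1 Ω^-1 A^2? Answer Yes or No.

No

Left side:
  Pa = N/m² (pressure = force per area),
      = kg·m⁻¹·s⁻².
  lx = lm/m² (illuminance = luminous flux per area),
      = m⁻²·cd.
  So lx² = m⁻⁴·cd².
  Combining: A·Pa·lx² = A · (kg·m⁻¹·s⁻²) · (m⁻⁴·cd²) = kg·m⁻⁵·s⁻²·A·cd².
Right side:
  C = A·s = s·A (charge = current × time).
  So C⁻¹ = s⁻¹·A⁻¹.
  Pa = N/m² (pressure = force per area),
      = kg·m⁻¹·s⁻².
  N = kg·m/s² = kg·m·s⁻² (force = mass × acceleration).
  lx = lm/m² (illuminance = luminous flux per area),
      = m⁻²·cd.
  So lx² = m⁻⁴·cd².
  J = N·m (work = force × distance),
      = kg·m²·s⁻².
  So J⁻¹ = kg⁻¹·m⁻²·s².
  Ω = V/A (resistance = voltage per current),
      = kg·m²·s⁻³·A⁻².
  So Ω⁻¹ = kg⁻¹·m⁻²·s³·A².
  Combining: m·C⁻¹·Pa·s·N·lx²·J⁻¹·Ω⁻¹·A² = m · (s⁻¹·A⁻¹) · (kg·m⁻¹·s⁻²) · s · (kg·m·s⁻²) · (m⁻⁴·cd²) · (kg⁻¹·m⁻²·s²) · (kg⁻¹·m⁻²·s³·A²) · A² = m⁻⁷·s·A³·cd².
Left is kg·m⁻⁵·s⁻²·A·cd²; right is m⁻⁷·s·A³·cd² — different.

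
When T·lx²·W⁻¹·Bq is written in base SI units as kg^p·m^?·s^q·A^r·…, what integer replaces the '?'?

-6

T = kg·s⁻²·A⁻¹.
lx = m⁻²·cd.
So lx² = m⁻⁴·cd².
W = kg·m²·s⁻³.
So W⁻¹ = kg⁻¹·m⁻²·s³.
Bq = s⁻¹.
Combining: T·lx²·W⁻¹·Bq = (kg·s⁻²·A⁻¹) · (m⁻⁴·cd²) · (kg⁻¹·m⁻²·s³) · s⁻¹ = m⁻⁶·A⁻¹·cd².
The exponent of m is -6.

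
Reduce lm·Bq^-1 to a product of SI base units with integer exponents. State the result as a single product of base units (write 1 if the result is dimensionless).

s·cd

lm = cd·sr = cd (luminous flux; sr is dimensionless).
Bq = 1/s = s⁻¹ (activity is decays per second).
So Bq⁻¹ = s.
Combining: lm·Bq⁻¹ = cd · s = s·cd.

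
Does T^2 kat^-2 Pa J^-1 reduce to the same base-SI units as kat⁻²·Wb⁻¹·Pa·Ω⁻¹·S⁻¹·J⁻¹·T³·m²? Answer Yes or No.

Yes

Left side:
  T = Wb/m² (flux density = flux per area),
      = kg·s⁻²·A⁻¹.
  So T² = kg²·s⁻⁴·A⁻².
  kat = mol/s = s⁻¹·mol (catalytic activity).
  So kat⁻² = s²·mol⁻².
  Pa = N/m² (pressure = force per area),
      = kg·m⁻¹·s⁻².
  J = N·m (work = force × distance),
      = kg·m²·s⁻².
  So J⁻¹ = kg⁻¹·m⁻²·s².
  Combining: T²·kat⁻²·Pa·J⁻¹ = (kg²·s⁻⁴·A⁻²) · (s²·mol⁻²) · (kg·m⁻¹·s⁻²) · (kg⁻¹·m⁻²·s²) = kg²·m⁻³·s⁻²·A⁻²·mol⁻².
Right side:
  kat = s⁻¹·mol.
  So kat⁻² = s²·mol⁻².
  Wb = kg·m²·s⁻²·A⁻¹.
  So Wb⁻¹ = kg⁻¹·m⁻²·s²·A.
  Pa = kg·m⁻¹·s⁻².
  Ω = kg·m²·s⁻³·A⁻².
  So Ω⁻¹ = kg⁻¹·m⁻²·s³·A².
  S = kg⁻¹·m⁻²·s³·A².
  So S⁻¹ = kg·m²·s⁻³·A⁻².
  J = kg·m²·s⁻².
  So J⁻¹ = kg⁻¹·m⁻²·s².
  T = kg·s⁻²·A⁻¹.
  So T³ = kg³·s⁻⁶·A⁻³.
  Combining: kat⁻²·Wb⁻¹·Pa·Ω⁻¹·S⁻¹·J⁻¹·T³·m² = (s²·mol⁻²) · (kg⁻¹·m⁻²·s²·A) · (kg·m⁻¹·s⁻²) · (kg⁻¹·m⁻²·s³·A²) · (kg·m²·s⁻³·A⁻²) · (kg⁻¹·m⁻²·s²) · (kg³·s⁻⁶·A⁻³) · m² = kg²·m⁻³·s⁻²·A⁻²·mol⁻².
Both reduce to kg²·m⁻³·s⁻²·A⁻²·mol⁻².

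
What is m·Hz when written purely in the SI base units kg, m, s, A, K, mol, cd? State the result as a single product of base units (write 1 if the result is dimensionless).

m·s⁻¹

Hz = s⁻¹.
Combining: m·Hz = m · s⁻¹ = m·s⁻¹.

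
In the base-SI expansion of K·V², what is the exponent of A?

-2

V = W/A (potential = power per current),
    = kg·m²·s⁻³·A⁻¹.
So V² = kg²·m⁴·s⁻⁶·A⁻².
Combining: K·V² = K · (kg²·m⁴·s⁻⁶·A⁻²) = kg²·m⁴·s⁻⁶·A⁻²·K.
The exponent of A is -2.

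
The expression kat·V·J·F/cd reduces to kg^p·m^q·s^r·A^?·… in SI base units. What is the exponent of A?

kat = mol/s = s⁻¹·mol (catalytic activity).
V = W/A (potential = power per current),
    = kg·m²·s⁻³·A⁻¹.
J = N·m (work = force × distance),
    = kg·m²·s⁻².
F = C/V (capacitance = charge per voltage),
    = A·s/(kg·m²·s⁻³·A⁻¹) (substituting C and V),
    = kg⁻¹·m⁻²·s⁴·A².
Combining: cd⁻¹·kat·V·J·F = cd⁻¹ · (s⁻¹·mol) · (kg·m²·s⁻³·A⁻¹) · (kg·m²·s⁻²) · (kg⁻¹·m⁻²·s⁴·A²) = kg·m²·s⁻²·A·mol·cd⁻¹.
The exponent of A is 1.

1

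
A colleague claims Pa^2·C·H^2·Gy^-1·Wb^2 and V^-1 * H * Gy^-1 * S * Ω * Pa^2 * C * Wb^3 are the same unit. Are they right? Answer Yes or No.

Left side:
  Pa = kg·m⁻¹·s⁻².
  So Pa² = kg²·m⁻²·s⁻⁴.
  C = s·A.
  H = kg·m²·s⁻²·A⁻².
  So H² = kg²·m⁴·s⁻⁴·A⁻⁴.
  Gy = m²·s⁻².
  So Gy⁻¹ = m⁻²·s².
  Wb = kg·m²·s⁻²·A⁻¹.
  So Wb² = kg²·m⁴·s⁻⁴·A⁻².
  Combining: Pa²·C·H²·Gy⁻¹·Wb² = (kg²·m⁻²·s⁻⁴) · (s·A) · (kg²·m⁴·s⁻⁴·A⁻⁴) · (m⁻²·s²) · (kg²·m⁴·s⁻⁴·A⁻²) = kg⁶·m⁴·s⁻⁹·A⁻⁵.
Right side:
  V = kg·m²·s⁻³·A⁻¹.
  So V⁻¹ = kg⁻¹·m⁻²·s³·A.
  H = kg·m²·s⁻²·A⁻².
  Gy = m²·s⁻².
  So Gy⁻¹ = m⁻²·s².
  S = kg⁻¹·m⁻²·s³·A².
  Ω = kg·m²·s⁻³·A⁻².
  Pa = kg·m⁻¹·s⁻².
  So Pa² = kg²·m⁻²·s⁻⁴.
  C = s·A.
  Wb = kg·m²·s⁻²·A⁻¹.
  So Wb³ = kg³·m⁶·s⁻⁶·A⁻³.
  Combining: V⁻¹·H·Gy⁻¹·S·Ω·Pa²·C·Wb³ = (kg⁻¹·m⁻²·s³·A) · (kg·m²·s⁻²·A⁻²) · (m⁻²·s²) · (kg⁻¹·m⁻²·s³·A²) · (kg·m²·s⁻³·A⁻²) · (kg²·m⁻²·s⁻⁴) · (s·A) · (kg³·m⁶·s⁻⁶·A⁻³) = kg⁵·m²·s⁻⁶·A⁻³.
Left is kg⁶·m⁴·s⁻⁹·A⁻⁵; right is kg⁵·m²·s⁻⁶·A⁻³ — different.

No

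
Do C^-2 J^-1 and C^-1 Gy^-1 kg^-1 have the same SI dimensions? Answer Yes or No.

Left side:
  C = A·s = s·A (charge = current × time).
  So C⁻² = s⁻²·A⁻².
  J = N·m (work = force × distance),
      = kg·m²·s⁻².
  So J⁻¹ = kg⁻¹·m⁻²·s².
  Combining: C⁻²·J⁻¹ = (s⁻²·A⁻²) · (kg⁻¹·m⁻²·s²) = kg⁻¹·m⁻²·A⁻².
Right side:
  C = A·s = s·A (charge = current × time).
  So C⁻¹ = s⁻¹·A⁻¹.
  Gy = J/kg (absorbed dose = energy per mass),
      = m²·s⁻².
  So Gy⁻¹ = m⁻²·s².
  Combining: C⁻¹·Gy⁻¹·kg⁻¹ = (s⁻¹·A⁻¹) · (m⁻²·s²) · kg⁻¹ = kg⁻¹·m⁻²·s·A⁻¹.
Left is kg⁻¹·m⁻²·A⁻²; right is kg⁻¹·m⁻²·s·A⁻¹ — different.

No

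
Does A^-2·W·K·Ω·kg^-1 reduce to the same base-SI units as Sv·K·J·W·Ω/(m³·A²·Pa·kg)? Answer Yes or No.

No

Left side:
  W = J/s (power = energy per time),
      = kg·m²·s⁻³.
  Ω = V/A (resistance = voltage per current),
      = kg·m²·s⁻³·A⁻².
  Combining: A⁻²·W·K·Ω·kg⁻¹ = A⁻² · (kg·m²·s⁻³) · K · (kg·m²·s⁻³·A⁻²) · kg⁻¹ = kg·m⁴·s⁻⁶·A⁻⁴·K.
Right side:
  Sv = J/kg (equivalent dose = energy per mass),
      = m²·s⁻².
  Pa = N/m² (pressure = force per area),
      = kg·m⁻¹·s⁻².
  So Pa⁻¹ = kg⁻¹·m·s².
  J = N·m (work = force × distance),
      = kg·m²·s⁻².
  W = J/s (power = energy per time),
      = kg·m²·s⁻³.
  Ω = V/A (resistance = voltage per current),
      = kg·m²·s⁻³·A⁻².
  Combining: m⁻³·A⁻²·Sv·K·Pa⁻¹·kg⁻¹·J·W·Ω = m⁻³ · A⁻² · (m²·s⁻²) · K · (kg⁻¹·m·s²) · kg⁻¹ · (kg·m²·s⁻²) · (kg·m²·s⁻³) · (kg·m²·s⁻³·A⁻²) = kg·m⁶·s⁻⁸·A⁻⁴·K.
Left is kg·m⁴·s⁻⁶·A⁻⁴·K; right is kg·m⁶·s⁻⁸·A⁻⁴·K — different.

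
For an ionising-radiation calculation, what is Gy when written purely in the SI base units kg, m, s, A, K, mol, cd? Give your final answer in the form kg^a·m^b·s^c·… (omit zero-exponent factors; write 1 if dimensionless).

m²·s⁻²

Gy = m²·s⁻².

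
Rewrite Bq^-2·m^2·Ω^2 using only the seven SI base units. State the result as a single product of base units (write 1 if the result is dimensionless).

Bq = 1/s = s⁻¹ (activity is decays per second).
So Bq⁻² = s².
Ω = V/A (resistance = voltage per current),
    = kg·m²·s⁻³·A⁻².
So Ω² = kg²·m⁴·s⁻⁶·A⁻⁴.
Combining: Bq⁻²·m²·Ω² = s² · m² · (kg²·m⁴·s⁻⁶·A⁻⁴) = kg²·m⁶·s⁻⁴·A⁻⁴.

kg²·m⁶·s⁻⁴·A⁻⁴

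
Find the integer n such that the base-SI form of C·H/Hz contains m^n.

2

Hz = 1/s = s⁻¹ (frequency is cycles per second).
So Hz⁻¹ = s.
C = A·s = s·A (charge = current × time).
H = Wb/A (inductance = flux per current),
    = kg·m²·s⁻²·A⁻².
Combining: Hz⁻¹·C·H = s · (s·A) · (kg·m²·s⁻²·A⁻²) = kg·m²·A⁻¹.
The exponent of m is 2.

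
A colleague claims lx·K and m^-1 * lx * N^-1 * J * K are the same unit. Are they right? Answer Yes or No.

Left side:
  lx = lm/m² (illuminance = luminous flux per area),
      = m⁻²·cd.
  Combining: lx·K = (m⁻²·cd) · K = m⁻²·K·cd.
Right side:
  lx = lm/m² (illuminance = luminous flux per area),
      = m⁻²·cd.
  N = kg·m/s² = kg·m·s⁻² (force = mass × acceleration).
  So N⁻¹ = kg⁻¹·m⁻¹·s².
  J = N·m (work = force × distance),
      = kg·m²·s⁻².
  Combining: m⁻¹·lx·N⁻¹·J·K = m⁻¹ · (m⁻²·cd) · (kg⁻¹·m⁻¹·s²) · (kg·m²·s⁻²) · K = m⁻²·K·cd.
Both reduce to m⁻²·K·cd.

Yes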